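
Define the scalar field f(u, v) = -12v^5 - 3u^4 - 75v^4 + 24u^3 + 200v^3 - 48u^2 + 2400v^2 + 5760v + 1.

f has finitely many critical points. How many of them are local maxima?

4

f separates as a function of u plus a function of v, so ∇f=0 decouples.
∂f/∂u = -12u(u - 4)(u - 2) = 0 at u ∈ {0, 2, 4}; ∂f/∂v = -60(v - 4)(v + 2)(v + 3)(v + 4) = 0 at v ∈ {-4, -3, -2, 4}.
The Hessian is diagonal: diag(f_uu, f_vv). Second derivatives: f_uu(0)=-96, f_uu(2)=48, f_uu(4)=-96; f_vv(-4)=960, f_vv(-3)=-420, f_vv(-2)=720, f_vv(4)=-20160.
Local maxima occur where both diagonal entries negative: (0, -3), (0, 4), (4, -3), (4, 4). Count: 4.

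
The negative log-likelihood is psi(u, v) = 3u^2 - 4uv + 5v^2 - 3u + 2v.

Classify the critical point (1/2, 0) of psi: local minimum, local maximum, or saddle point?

The Hessian of psi is constant: H = [[6, -4], [-4, 10]].
det(H) = 6·10 − (-4)² = 44.
det(H) > 0 and tr(H) = 16 > 0, so H is positive definite and the point is a local minimum.

local minimum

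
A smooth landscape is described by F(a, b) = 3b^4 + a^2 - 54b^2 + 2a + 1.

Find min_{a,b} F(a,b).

F(a,b) separates as P(a) + Q(b) + 1, so its minimum is min P + min Q + 1.
P'(a) = 2a + 2 vanishes at a ∈ {-1}; Q'(b) = 12b(b - 3)(b + 3) vanishes at b ∈ {-3, 0, 3}.
Local minima of P (where P''>0): P(-1)=-1. Local minima of Q: Q(-3)=-243, Q(3)=-243.
So the global minimum of F is P(-1) + Q(-3) + 1 = -1 − 243 + 1 = -243, attained at (-1, -3).

-243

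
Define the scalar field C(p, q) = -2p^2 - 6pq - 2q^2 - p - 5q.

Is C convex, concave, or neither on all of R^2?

neither

C is quadratic, so its Hessian is the constant matrix H = [[-4, -6], [-6, -4]].
det(H) = -20, tr(H) = -8.
det(H) < 0, so H is indefinite: neither convex nor concave.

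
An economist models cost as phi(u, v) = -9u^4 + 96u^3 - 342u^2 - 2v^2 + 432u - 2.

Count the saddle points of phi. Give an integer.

1

phi separates as a function of u plus a function of v, so ∇phi=0 decouples.
∂phi/∂u = -36(u - 4)(u - 3)(u - 1) = 0 at u ∈ {1, 3, 4}; ∂phi/∂v = -4v = 0 at v ∈ {0}.
The Hessian is diagonal: diag(phi_uu, phi_vv). Second derivatives: phi_uu(1)=-216, phi_uu(3)=72, phi_uu(4)=-108; phi_vv(0)=-4.
Saddle points occur where the two diagonal entries have opposite signs: (3, 0). Count: 1.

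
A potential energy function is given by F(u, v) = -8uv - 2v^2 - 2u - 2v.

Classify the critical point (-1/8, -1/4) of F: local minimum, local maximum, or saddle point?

The Hessian of F is constant: H = [[0, -8], [-8, -4]].
det(H) = 0·(-4) − (-8)² = -64.
Since det(H) < 0, H is indefinite and the critical point is a saddle point.

saddle point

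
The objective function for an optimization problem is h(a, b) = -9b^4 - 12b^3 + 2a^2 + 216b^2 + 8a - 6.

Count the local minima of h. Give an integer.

h separates as a function of a plus a function of b, so ∇h=0 decouples.
∂h/∂a = 4(a + 2) = 0 at a ∈ {-2}; ∂h/∂b = -36b(b - 3)(b + 4) = 0 at b ∈ {-4, 0, 3}.
The Hessian is diagonal: diag(h_aa, h_bb). Second derivatives: h_aa(-2)=4; h_bb(-4)=-1008, h_bb(0)=432, h_bb(3)=-756.
Local minima occur where both diagonal entries positive: (-2, 0). Count: 1.

1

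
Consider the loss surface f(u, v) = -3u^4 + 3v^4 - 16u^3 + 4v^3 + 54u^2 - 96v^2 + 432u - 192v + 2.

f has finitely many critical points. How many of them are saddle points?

5

f separates as a function of u plus a function of v, so ∇f=0 decouples.
∂f/∂u = -12(u - 3)(u + 3)(u + 4) = 0 at u ∈ {-4, -3, 3}; ∂f/∂v = 12(v - 4)(v + 1)(v + 4) = 0 at v ∈ {-4, -1, 4}.
The Hessian is diagonal: diag(f_uu, f_vv). Second derivatives: f_uu(-4)=-84, f_uu(-3)=72, f_uu(3)=-504; f_vv(-4)=288, f_vv(-1)=-180, f_vv(4)=480.
Saddle points occur where the two diagonal entries have opposite signs: (-4, -4), (-4, 4), (-3, -1), (3, -4), (3, 4). Count: 5.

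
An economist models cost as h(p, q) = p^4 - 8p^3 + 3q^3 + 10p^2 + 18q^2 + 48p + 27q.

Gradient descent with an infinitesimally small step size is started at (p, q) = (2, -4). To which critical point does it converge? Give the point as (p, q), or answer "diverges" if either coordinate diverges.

diverges

h is separable, so gradient descent decouples: p follows -∂h/∂p, q follows -∂h/∂q.
∂h/∂p = 4(p - 4)(p - 3)(p + 1); at p=2 this is 24, so p decreases.
∂h/∂q = 9(q + 1)(q + 3); at q=-4 this is 27, so q decreases.
The q-coordinate has no critical point in that direction and runs off to infinity.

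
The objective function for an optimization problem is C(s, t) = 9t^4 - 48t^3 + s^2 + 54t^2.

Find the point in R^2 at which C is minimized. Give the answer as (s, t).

C(s,t) separates as P(s) + Q(t), so its minimum is min P + min Q.
P'(s) = 2s vanishes at s ∈ {0}; Q'(t) = 36t(t - 3)(t - 1) vanishes at t ∈ {0, 1, 3}.
Local minima of P (where P''>0): P(0)=0. Local minima of Q: Q(0)=0, Q(3)=-81.
So the global minimum of C is P(0) + Q(3) = 0 − 81 = -81, attained at (0, 3).

(0, 3)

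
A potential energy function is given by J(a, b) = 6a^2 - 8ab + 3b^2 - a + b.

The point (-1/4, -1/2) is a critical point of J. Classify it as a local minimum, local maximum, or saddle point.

The Hessian of J is constant: H = [[12, -8], [-8, 6]].
det(H) = 12·6 − (-8)² = 8.
det(H) > 0 and tr(H) = 18 > 0, so H is positive definite and the point is a local minimum.

local minimum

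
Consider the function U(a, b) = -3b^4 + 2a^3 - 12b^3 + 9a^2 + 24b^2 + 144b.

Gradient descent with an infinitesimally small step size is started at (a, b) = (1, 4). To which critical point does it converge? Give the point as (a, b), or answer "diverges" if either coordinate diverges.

diverges

U is separable, so gradient descent decouples: a follows -∂U/∂a, b follows -∂U/∂b.
∂U/∂a = 6a(a + 3); at a=1 this is 24, so a decreases.
∂U/∂b = -12(b - 2)(b + 2)(b + 3); at b=4 this is -1008, so b increases.
The b-coordinate has no critical point in that direction and runs off to infinity.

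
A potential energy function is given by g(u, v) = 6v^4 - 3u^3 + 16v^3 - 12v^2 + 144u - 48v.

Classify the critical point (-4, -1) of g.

saddle point

The mixed partial ∂²g/∂u∂v is 0, so the Hessian at any point is diag(g_uu, g_vv) = diag(-18u, 24(3v^2 + 4v - 1)).
At (-4, -1): H = diag(72, -48).
The eigenvalues have opposite signs, so H is indefinite: a saddle point.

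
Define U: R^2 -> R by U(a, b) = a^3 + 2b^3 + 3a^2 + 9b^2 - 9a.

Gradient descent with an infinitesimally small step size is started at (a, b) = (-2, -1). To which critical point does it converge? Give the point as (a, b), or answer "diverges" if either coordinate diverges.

U is separable, so gradient descent decouples: a follows -∂U/∂a, b follows -∂U/∂b.
∂U/∂a = 3(a - 1)(a + 3); at a=-2 this is -9, so a increases.
∂U/∂b = 6b(b + 3); at b=-1 this is -12, so b increases.
a converges to its nearest critical value 1 (a local min of the a-part); b converges to 0. The iterate converges to (1, 0).

(1, 0)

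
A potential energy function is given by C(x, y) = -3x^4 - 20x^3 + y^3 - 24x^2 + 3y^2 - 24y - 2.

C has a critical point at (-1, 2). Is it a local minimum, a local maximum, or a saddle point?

The mixed partial ∂²C/∂x∂y is 0, so the Hessian at any point is diag(C_xx, C_yy) = diag(-12(3x^2 + 10x + 4), 6(y + 1)).
At (-1, 2): H = diag(36, 18).
Both eigenvalues are positive, so H is positive definite: a local minimum.

local minimum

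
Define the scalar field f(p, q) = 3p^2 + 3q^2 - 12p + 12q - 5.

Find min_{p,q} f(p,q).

f(p,q) separates as A(p) + B(q) − 5, so its minimum is min A + min B − 5.
A'(p) = 6p - 12 vanishes at p ∈ {2}; B'(q) = 6q + 12 vanishes at q ∈ {-2}.
Local minima of A (where A''>0): A(2)=-12. Local minima of B: B(-2)=-12.
So the global minimum of f is A(2) + B(-2) − 5 = -12 − 12 − 5 = -29, attained at (2, -2).

-29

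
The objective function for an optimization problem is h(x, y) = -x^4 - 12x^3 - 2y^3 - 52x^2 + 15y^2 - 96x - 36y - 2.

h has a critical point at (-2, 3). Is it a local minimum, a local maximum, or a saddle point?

The mixed partial ∂²h/∂x∂y is 0, so the Hessian at any point is diag(h_xx, h_yy) = diag(-4(3x^2 + 18x + 26), 6(-2y + 5)).
At (-2, 3): H = diag(-8, -6).
Both eigenvalues are negative, so H is negative definite: a local maximum.

local maximum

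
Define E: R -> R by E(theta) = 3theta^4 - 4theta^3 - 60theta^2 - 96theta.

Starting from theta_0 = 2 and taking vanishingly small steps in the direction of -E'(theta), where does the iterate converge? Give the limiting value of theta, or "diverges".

4

E'(theta) = 12(theta - 4)(theta + 1)(theta + 2), so E'(2) = -288.
Gradient descent moves in the -E' direction, i.e. theta is increasing.
The nearest critical point in that direction is theta = 4, where E'' = 360 > 0 (a local minimum). The iterate converges there.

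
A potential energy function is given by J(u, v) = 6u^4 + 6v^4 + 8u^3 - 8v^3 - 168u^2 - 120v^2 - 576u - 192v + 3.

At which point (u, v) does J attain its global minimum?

J(u,v) separates as P(u) + Q(v) + 3, so its minimum is min P + min Q + 3.
P'(u) = 24(u - 4)(u + 2)(u + 3) vanishes at u ∈ {-3, -2, 4}; Q'(v) = 24(v - 4)(v + 1)(v + 2) vanishes at v ∈ {-2, -1, 4}.
Local minima of P (where P''>0): P(-3)=486, P(4)=-2944. Local minima of Q: Q(-2)=64, Q(4)=-1664.
So the global minimum of J is P(4) + Q(4) + 3 = -2944 − 1664 + 3 = -4605, attained at (4, 4).

(4, 4)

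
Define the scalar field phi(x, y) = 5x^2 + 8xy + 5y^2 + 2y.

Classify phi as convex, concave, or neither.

phi is quadratic, so its Hessian is the constant matrix H = [[10, 8], [8, 10]].
det(H) = 36, tr(H) = 20.
det(H) > 0 and tr(H) > 0, so H is positive definite everywhere: convex.

convex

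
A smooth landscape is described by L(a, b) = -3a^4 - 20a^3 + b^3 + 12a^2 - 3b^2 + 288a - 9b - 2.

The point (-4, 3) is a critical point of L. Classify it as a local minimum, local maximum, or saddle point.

The mixed partial ∂²L/∂a∂b is 0, so the Hessian at any point is diag(L_aa, L_bb) = diag(12(-3a^2 - 10a + 2), 6(b - 1)).
At (-4, 3): H = diag(-72, 12).
The eigenvalues have opposite signs, so H is indefinite: a saddle point.

saddle point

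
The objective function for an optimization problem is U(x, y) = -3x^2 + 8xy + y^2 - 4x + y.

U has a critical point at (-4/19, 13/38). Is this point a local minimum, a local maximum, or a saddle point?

saddle point

The Hessian of U is constant: H = [[-6, 8], [8, 2]].
det(H) = (-6)·2 − 8² = -76.
Since det(H) < 0, H is indefinite and the critical point is a saddle point.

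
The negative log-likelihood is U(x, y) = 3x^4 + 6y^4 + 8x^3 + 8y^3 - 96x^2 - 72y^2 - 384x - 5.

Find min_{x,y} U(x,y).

U(x,y) separates as P(x) + Q(y) − 5, so its minimum is min P + min Q − 5.
P'(x) = 12(x - 4)(x + 2)(x + 4) vanishes at x ∈ {-4, -2, 4}; Q'(y) = 24y(y - 2)(y + 3) vanishes at y ∈ {-3, 0, 2}.
Local minima of P (where P''>0): P(-4)=256, P(4)=-1792. Local minima of Q: Q(-3)=-378, Q(2)=-128.
So the global minimum of U is P(4) + Q(-3) − 5 = -1792 − 378 − 5 = -2175, attained at (4, -3).

-2175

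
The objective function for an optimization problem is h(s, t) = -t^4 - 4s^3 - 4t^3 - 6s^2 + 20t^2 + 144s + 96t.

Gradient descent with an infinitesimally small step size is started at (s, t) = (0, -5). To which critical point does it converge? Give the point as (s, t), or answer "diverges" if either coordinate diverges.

diverges

h is separable, so gradient descent decouples: s follows -∂h/∂s, t follows -∂h/∂t.
∂h/∂s = -12(s - 3)(s + 4); at s=0 this is 144, so s decreases.
∂h/∂t = -4(t - 3)(t + 2)(t + 4); at t=-5 this is 96, so t decreases.
The t-coordinate has no critical point in that direction and runs off to infinity.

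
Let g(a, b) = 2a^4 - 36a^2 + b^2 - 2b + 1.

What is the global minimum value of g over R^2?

-162

g(a,b) separates as P(a) + Q(b) + 1, so its minimum is min P + min Q + 1.
P'(a) = 8a(a - 3)(a + 3) vanishes at a ∈ {-3, 0, 3}; Q'(b) = 2b - 2 vanishes at b ∈ {1}.
Local minima of P (where P''>0): P(-3)=-162, P(3)=-162. Local minima of Q: Q(1)=-1.
So the global minimum of g is P(-3) + Q(1) + 1 = -162 − 1 + 1 = -162, attained at (-3, 1).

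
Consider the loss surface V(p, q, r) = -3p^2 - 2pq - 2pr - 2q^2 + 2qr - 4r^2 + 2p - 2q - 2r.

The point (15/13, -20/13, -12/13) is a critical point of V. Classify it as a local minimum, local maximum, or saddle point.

The Hessian is constant: H = [[-6, -2, -2], [-2, -4, 2], [-2, 2, -8]].
Leading principal minors: Δ₁ = -6, Δ₂ = 20, Δ₃ = -104.
The minors alternate sign starting negative (−, +, −), so H is negative definite: a local maximum.

local maximum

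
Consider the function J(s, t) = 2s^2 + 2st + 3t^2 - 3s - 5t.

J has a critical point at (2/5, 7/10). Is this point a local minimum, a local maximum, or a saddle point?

The Hessian of J is constant: H = [[4, 2], [2, 6]].
det(H) = 4·6 − 2² = 20.
det(H) > 0 and tr(H) = 10 > 0, so H is positive definite and the point is a local minimum.

local minimum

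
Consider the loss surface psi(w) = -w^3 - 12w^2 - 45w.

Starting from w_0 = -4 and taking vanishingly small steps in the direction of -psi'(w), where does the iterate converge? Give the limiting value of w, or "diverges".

psi'(w) = -3(w + 3)(w + 5), so psi'(-4) = 3.
Gradient descent moves in the -psi' direction, i.e. w is decreasing.
The nearest critical point in that direction is w = -5, where psi'' = 6 > 0 (a local minimum). The iterate converges there.

-5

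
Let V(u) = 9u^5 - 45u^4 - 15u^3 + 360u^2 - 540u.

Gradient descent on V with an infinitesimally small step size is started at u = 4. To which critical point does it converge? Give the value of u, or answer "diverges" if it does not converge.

3

V'(u) = 45(u - 3)(u - 2)(u - 1)(u + 2), so V'(4) = 1620.
Gradient descent moves in the -V' direction, i.e. u is decreasing.
The nearest critical point in that direction is u = 3, where V'' = 450 > 0 (a local minimum). The iterate converges there.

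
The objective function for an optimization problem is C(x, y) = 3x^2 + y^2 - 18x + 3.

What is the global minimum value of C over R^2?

C(x,y) separates as P(x) + Q(y) + 3, so its minimum is min P + min Q + 3.
P'(x) = 6x - 18 vanishes at x ∈ {3}; Q'(y) = 2y vanishes at y ∈ {0}.
Local minima of P (where P''>0): P(3)=-27. Local minima of Q: Q(0)=0.
So the global minimum of C is P(3) + Q(0) + 3 = -27 + 0 + 3 = -24, attained at (3, 0).

-24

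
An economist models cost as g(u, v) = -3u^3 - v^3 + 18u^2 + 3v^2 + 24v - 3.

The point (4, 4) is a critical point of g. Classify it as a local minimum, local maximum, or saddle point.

local maximum

The mixed partial ∂²g/∂u∂v is 0, so the Hessian at any point is diag(g_uu, g_vv) = diag(18(-u + 2), 6(-v + 1)).
At (4, 4): H = diag(-36, -18).
Both eigenvalues are negative, so H is negative definite: a local maximum.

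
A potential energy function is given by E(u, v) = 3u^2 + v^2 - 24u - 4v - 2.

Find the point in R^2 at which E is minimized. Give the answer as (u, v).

(4, 2)

E(u,v) separates as P(u) + Q(v) − 2, so its minimum is min P + min Q − 2.
P'(u) = 6u - 24 vanishes at u ∈ {4}; Q'(v) = 2v - 4 vanishes at v ∈ {2}.
Local minima of P (where P''>0): P(4)=-48. Local minima of Q: Q(2)=-4.
So the global minimum of E is P(4) + Q(2) − 2 = -48 − 4 − 2 = -54, attained at (4, 2).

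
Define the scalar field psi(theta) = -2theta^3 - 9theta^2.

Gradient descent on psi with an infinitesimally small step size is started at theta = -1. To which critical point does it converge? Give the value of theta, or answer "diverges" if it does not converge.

-3

psi'(theta) = -6theta(theta + 3), so psi'(-1) = 12.
Gradient descent moves in the -psi' direction, i.e. theta is decreasing.
The nearest critical point in that direction is theta = -3, where psi'' = 18 > 0 (a local minimum). The iterate converges there.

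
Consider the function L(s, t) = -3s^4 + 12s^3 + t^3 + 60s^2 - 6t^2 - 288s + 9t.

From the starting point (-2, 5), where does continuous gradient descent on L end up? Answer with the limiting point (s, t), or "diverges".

(2, 3)

L is separable, so gradient descent decouples: s follows -∂L/∂s, t follows -∂L/∂t.
∂L/∂s = -12(s - 4)(s - 2)(s + 3); at s=-2 this is -288, so s increases.
∂L/∂t = 3(t - 3)(t - 1); at t=5 this is 24, so t decreases.
s converges to its nearest critical value 2 (a local min of the s-part); t converges to 3. The iterate converges to (2, 3).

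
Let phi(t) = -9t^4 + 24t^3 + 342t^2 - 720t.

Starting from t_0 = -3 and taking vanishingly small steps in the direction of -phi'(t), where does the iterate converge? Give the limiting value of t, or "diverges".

phi'(t) = -36(t - 5)(t - 1)(t + 4), so phi'(-3) = -1152.
Gradient descent moves in the -phi' direction, i.e. t is increasing.
The nearest critical point in that direction is t = 1, where phi'' = 720 > 0 (a local minimum). The iterate converges there.

1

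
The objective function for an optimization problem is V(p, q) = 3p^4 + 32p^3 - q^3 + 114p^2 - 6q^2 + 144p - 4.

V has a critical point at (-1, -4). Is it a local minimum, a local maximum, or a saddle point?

local minimum

The mixed partial ∂²V/∂p∂q is 0, so the Hessian at any point is diag(V_pp, V_qq) = diag(12(3p^2 + 16p + 19), -6(q + 2)).
At (-1, -4): H = diag(72, 12).
Both eigenvalues are positive, so H is positive definite: a local minimum.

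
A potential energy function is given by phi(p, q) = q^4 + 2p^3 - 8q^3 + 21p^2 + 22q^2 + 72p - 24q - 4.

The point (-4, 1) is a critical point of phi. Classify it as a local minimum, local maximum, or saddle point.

The mixed partial ∂²phi/∂p∂q is 0, so the Hessian at any point is diag(phi_pp, phi_qq) = diag(6(2p + 7), 4(3q^2 - 12q + 11)).
At (-4, 1): H = diag(-6, 8).
The eigenvalues have opposite signs, so H is indefinite: a saddle point.

saddle point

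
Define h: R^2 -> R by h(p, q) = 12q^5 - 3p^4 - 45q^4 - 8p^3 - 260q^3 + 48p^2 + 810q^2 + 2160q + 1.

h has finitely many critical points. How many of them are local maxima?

h separates as a function of p plus a function of q, so ∇h=0 decouples.
∂h/∂p = -12p(p - 2)(p + 4) = 0 at p ∈ {-4, 0, 2}; ∂h/∂q = 60(q - 4)(q - 3)(q + 1)(q + 3) = 0 at q ∈ {-3, -1, 3, 4}.
The Hessian is diagonal: diag(h_pp, h_qq). Second derivatives: h_pp(-4)=-288, h_pp(0)=96, h_pp(2)=-144; h_qq(-3)=-5040, h_qq(-1)=2400, h_qq(3)=-1440, h_qq(4)=2100.
Local maxima occur where both diagonal entries negative: (-4, -3), (-4, 3), (2, -3), (2, 3). Count: 4.

4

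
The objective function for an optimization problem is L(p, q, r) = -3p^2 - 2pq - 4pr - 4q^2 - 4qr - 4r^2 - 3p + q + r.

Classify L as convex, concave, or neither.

L is quadratic, so its Hessian is the constant matrix H = [[-6, -2, -4], [-2, -8, -4], [-4, -4, -8]].
Leading principal minors: -6, 44, -192.
Signs alternate −, +, − ⇒ H ≺ 0 ⇒ concave.

concave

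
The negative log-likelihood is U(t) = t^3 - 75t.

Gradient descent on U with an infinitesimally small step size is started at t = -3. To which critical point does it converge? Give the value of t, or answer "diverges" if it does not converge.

U'(t) = 3(t - 5)(t + 5), so U'(-3) = -48.
Gradient descent moves in the -U' direction, i.e. t is increasing.
The nearest critical point in that direction is t = 5, where U'' = 30 > 0 (a local minimum). The iterate converges there.

5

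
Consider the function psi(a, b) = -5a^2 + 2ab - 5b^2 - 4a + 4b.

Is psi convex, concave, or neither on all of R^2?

psi is quadratic, so its Hessian is the constant matrix H = [[-10, 2], [2, -10]].
det(H) = 96, tr(H) = -20.
det(H) > 0 and tr(H) < 0, so H is negative definite everywhere: concave.

concave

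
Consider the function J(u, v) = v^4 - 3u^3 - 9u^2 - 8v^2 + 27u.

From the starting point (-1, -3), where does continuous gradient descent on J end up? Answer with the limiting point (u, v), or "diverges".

J is separable, so gradient descent decouples: u follows -∂J/∂u, v follows -∂J/∂v.
∂J/∂u = -9(u - 1)(u + 3); at u=-1 this is 36, so u decreases.
∂J/∂v = 4v(v - 2)(v + 2); at v=-3 this is -60, so v increases.
u converges to its nearest critical value -3 (a local min of the u-part); v converges to -2. The iterate converges to (-3, -2).

(-3, -2)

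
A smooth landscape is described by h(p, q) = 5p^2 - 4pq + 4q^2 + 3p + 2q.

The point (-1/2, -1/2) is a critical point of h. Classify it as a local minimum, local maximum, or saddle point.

local minimum

The Hessian of h is constant: H = [[10, -4], [-4, 8]].
det(H) = 10·8 − (-4)² = 64.
det(H) > 0 and tr(H) = 18 > 0, so H is positive definite and the point is a local minimum.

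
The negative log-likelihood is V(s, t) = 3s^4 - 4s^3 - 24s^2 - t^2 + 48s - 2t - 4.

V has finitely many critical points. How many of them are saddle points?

V separates as a function of s plus a function of t, so ∇V=0 decouples.
∂V/∂s = 12(s - 2)(s - 1)(s + 2) = 0 at s ∈ {-2, 1, 2}; ∂V/∂t = -2(t + 1) = 0 at t ∈ {-1}.
The Hessian is diagonal: diag(V_ss, V_tt). Second derivatives: V_ss(-2)=144, V_ss(1)=-36, V_ss(2)=48; V_tt(-1)=-2.
Saddle points occur where the two diagonal entries have opposite signs: (-2, -1), (2, -1). Count: 2.

2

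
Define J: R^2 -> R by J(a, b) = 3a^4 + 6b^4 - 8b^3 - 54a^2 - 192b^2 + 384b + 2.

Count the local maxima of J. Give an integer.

1

J separates as a function of a plus a function of b, so ∇J=0 decouples.
∂J/∂a = 12a(a - 3)(a + 3) = 0 at a ∈ {-3, 0, 3}; ∂J/∂b = 24(b - 4)(b - 1)(b + 4) = 0 at b ∈ {-4, 1, 4}.
The Hessian is diagonal: diag(J_aa, J_bb). Second derivatives: J_aa(-3)=216, J_aa(0)=-108, J_aa(3)=216; J_bb(-4)=960, J_bb(1)=-360, J_bb(4)=576.
Local maxima occur where both diagonal entries negative: (0, 1). Count: 1.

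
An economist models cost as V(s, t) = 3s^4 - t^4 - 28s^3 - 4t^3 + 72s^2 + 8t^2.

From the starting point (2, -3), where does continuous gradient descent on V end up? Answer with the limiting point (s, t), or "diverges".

V is separable, so gradient descent decouples: s follows -∂V/∂s, t follows -∂V/∂t.
∂V/∂s = 12s(s - 4)(s - 3); at s=2 this is 48, so s decreases.
∂V/∂t = -4t(t - 1)(t + 4); at t=-3 this is -48, so t increases.
s converges to its nearest critical value 0 (a local min of the s-part); t converges to 0. The iterate converges to (0, 0).

(0, 0)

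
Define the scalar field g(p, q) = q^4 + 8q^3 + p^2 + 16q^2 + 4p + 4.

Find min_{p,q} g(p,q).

0

g(p,q) separates as A(p) + B(q) + 4, so its minimum is min A + min B + 4.
A'(p) = 2p + 4 vanishes at p ∈ {-2}; B'(q) = 4q(q + 2)(q + 4) vanishes at q ∈ {-4, -2, 0}.
Local minima of A (where A''>0): A(-2)=-4. Local minima of B: B(-4)=0, B(0)=0.
So the global minimum of g is A(-2) + B(-4) + 4 = -4 + 0 + 4 = 0, attained at (-2, -4).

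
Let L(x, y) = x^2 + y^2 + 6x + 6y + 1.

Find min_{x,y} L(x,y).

-17

L(x,y) separates as P(x) + Q(y) + 1, so its minimum is min P + min Q + 1.
P'(x) = 2x + 6 vanishes at x ∈ {-3}; Q'(y) = 2y + 6 vanishes at y ∈ {-3}.
Local minima of P (where P''>0): P(-3)=-9. Local minima of Q: Q(-3)=-9.
So the global minimum of L is P(-3) + Q(-3) + 1 = -9 − 9 + 1 = -17, attained at (-3, -3).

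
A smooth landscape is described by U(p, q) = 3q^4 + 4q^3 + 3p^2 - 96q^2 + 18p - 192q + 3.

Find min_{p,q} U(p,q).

U(p,q) separates as A(p) + B(q) + 3, so its minimum is min A + min B + 3.
A'(p) = 6p + 18 vanishes at p ∈ {-3}; B'(q) = 12(q - 4)(q + 1)(q + 4) vanishes at q ∈ {-4, -1, 4}.
Local minima of A (where A''>0): A(-3)=-27. Local minima of B: B(-4)=-256, B(4)=-1280.
So the global minimum of U is A(-3) + B(4) + 3 = -27 − 1280 + 3 = -1304, attained at (-3, 4).

-1304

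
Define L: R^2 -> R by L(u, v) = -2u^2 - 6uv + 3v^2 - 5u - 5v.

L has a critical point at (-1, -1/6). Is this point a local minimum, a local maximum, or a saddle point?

saddle point

The Hessian of L is constant: H = [[-4, -6], [-6, 6]].
det(H) = (-4)·6 − (-6)² = -60.
Since det(H) < 0, H is indefinite and the critical point is a saddle point.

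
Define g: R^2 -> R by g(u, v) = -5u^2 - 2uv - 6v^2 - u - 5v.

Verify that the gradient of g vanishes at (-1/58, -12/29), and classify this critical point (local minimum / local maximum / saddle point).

local maximum

∇g = (-10u - 2v - 1, -2u - 12v - 5); substituting (-1/58, -12/29) gives ∇g = (0, 0), so (-1/58, -12/29) is indeed a critical point.
The Hessian of g is constant: H = [[-10, -2], [-2, -12]].
det(H) = (-10)·(-12) − (-2)² = 116.
det(H) > 0 and tr(H) = -22 < 0, so H is negative definite and the point is a local maximum.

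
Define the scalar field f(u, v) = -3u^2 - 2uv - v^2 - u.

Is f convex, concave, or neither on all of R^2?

f is quadratic, so its Hessian is the constant matrix H = [[-6, -2], [-2, -2]].
det(H) = 8, tr(H) = -8.
det(H) > 0 and tr(H) < 0, so H is negative definite everywhere: concave.

concave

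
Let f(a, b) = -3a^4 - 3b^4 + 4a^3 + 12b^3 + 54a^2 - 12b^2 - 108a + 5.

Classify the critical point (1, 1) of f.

The mixed partial ∂²f/∂a∂b is 0, so the Hessian at any point is diag(f_aa, f_bb) = diag(12(-3a^2 + 2a + 9), 12(-3b^2 + 6b - 2)).
At (1, 1): H = diag(96, 12).
Both eigenvalues are positive, so H is positive definite: a local minimum.

local minimum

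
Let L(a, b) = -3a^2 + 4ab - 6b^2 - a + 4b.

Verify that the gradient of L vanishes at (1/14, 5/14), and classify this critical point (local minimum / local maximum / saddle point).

local maximum

∇L = (-6a + 4b - 1, 4a - 12b + 4); substituting (1/14, 5/14) gives ∇L = (0, 0), so (1/14, 5/14) is indeed a critical point.
The Hessian of L is constant: H = [[-6, 4], [4, -12]].
det(H) = (-6)·(-12) − 4² = 56.
det(H) > 0 and tr(H) = -18 < 0, so H is negative definite and the point is a local maximum.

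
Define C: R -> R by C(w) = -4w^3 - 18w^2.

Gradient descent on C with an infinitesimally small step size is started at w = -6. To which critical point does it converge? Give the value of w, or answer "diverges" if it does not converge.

-3

C'(w) = -12w(w + 3), so C'(-6) = -216.
Gradient descent moves in the -C' direction, i.e. w is increasing.
The nearest critical point in that direction is w = -3, where C'' = 36 > 0 (a local minimum). The iterate converges there.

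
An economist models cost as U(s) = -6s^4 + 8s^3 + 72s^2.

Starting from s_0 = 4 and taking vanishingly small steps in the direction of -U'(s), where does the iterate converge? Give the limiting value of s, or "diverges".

U'(s) = -24s(s - 3)(s + 2), so U'(4) = -576.
Gradient descent moves in the -U' direction, i.e. s is increasing.
There is no critical point above s=4, and U' keeps the same sign, so the iterate runs off to +∞.

diverges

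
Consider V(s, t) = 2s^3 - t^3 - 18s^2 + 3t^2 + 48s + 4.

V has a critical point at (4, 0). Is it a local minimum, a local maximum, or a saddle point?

local minimum

The mixed partial ∂²V/∂s∂t is 0, so the Hessian at any point is diag(V_ss, V_tt) = diag(12(s - 3), 6(-t + 1)).
At (4, 0): H = diag(12, 6).
Both eigenvalues are positive, so H is positive definite: a local minimum.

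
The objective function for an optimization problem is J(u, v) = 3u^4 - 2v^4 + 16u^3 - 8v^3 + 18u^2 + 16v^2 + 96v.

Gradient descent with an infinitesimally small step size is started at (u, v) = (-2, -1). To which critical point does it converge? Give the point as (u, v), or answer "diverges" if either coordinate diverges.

J is separable, so gradient descent decouples: u follows -∂J/∂u, v follows -∂J/∂v.
∂J/∂u = 12u(u + 1)(u + 3); at u=-2 this is 24, so u decreases.
∂J/∂v = -8(v - 2)(v + 2)(v + 3); at v=-1 this is 48, so v decreases.
u converges to its nearest critical value -3 (a local min of the u-part); v converges to -2. The iterate converges to (-3, -2).

(-3, -2)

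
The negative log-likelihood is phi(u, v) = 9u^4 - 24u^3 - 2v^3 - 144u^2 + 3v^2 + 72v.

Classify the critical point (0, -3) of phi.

The mixed partial ∂²phi/∂u∂v is 0, so the Hessian at any point is diag(phi_uu, phi_vv) = diag(36(3u^2 - 4u - 8), 6(-2v + 1)).
At (0, -3): H = diag(-288, 42).
The eigenvalues have opposite signs, so H is indefinite: a saddle point.

saddle point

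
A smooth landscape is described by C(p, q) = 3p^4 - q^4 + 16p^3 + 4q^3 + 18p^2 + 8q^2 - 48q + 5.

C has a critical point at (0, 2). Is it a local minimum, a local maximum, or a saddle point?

local minimum

The mixed partial ∂²C/∂p∂q is 0, so the Hessian at any point is diag(C_pp, C_qq) = diag(12(3p^2 + 8p + 3), 4(-3q^2 + 6q + 4)).
At (0, 2): H = diag(36, 16).
Both eigenvalues are positive, so H is positive definite: a local minimum.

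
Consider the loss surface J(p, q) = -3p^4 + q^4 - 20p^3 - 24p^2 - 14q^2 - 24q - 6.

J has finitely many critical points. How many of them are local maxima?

J separates as a function of p plus a function of q, so ∇J=0 decouples.
∂J/∂p = -12p(p + 1)(p + 4) = 0 at p ∈ {-4, -1, 0}; ∂J/∂q = 4(q - 3)(q + 1)(q + 2) = 0 at q ∈ {-2, -1, 3}.
The Hessian is diagonal: diag(J_pp, J_qq). Second derivatives: J_pp(-4)=-144, J_pp(-1)=36, J_pp(0)=-48; J_qq(-2)=20, J_qq(-1)=-16, J_qq(3)=80.
Local maxima occur where both diagonal entries negative: (-4, -1), (0, -1). Count: 2.

2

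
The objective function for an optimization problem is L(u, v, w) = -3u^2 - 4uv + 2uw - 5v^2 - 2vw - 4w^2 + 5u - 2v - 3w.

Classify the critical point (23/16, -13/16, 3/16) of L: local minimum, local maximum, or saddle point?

The Hessian is constant: H = [[-6, -4, 2], [-4, -10, -2], [2, -2, -8]].
Leading principal minors: Δ₁ = -6, Δ₂ = 44, Δ₃ = -256.
The minors alternate sign starting negative (−, +, −), so H is negative definite: a local maximum.

local maximum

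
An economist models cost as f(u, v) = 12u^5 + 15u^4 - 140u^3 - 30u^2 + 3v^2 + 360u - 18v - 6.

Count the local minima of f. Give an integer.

2

f separates as a function of u plus a function of v, so ∇f=0 decouples.
∂f/∂u = 60(u - 2)(u - 1)(u + 1)(u + 3) = 0 at u ∈ {-3, -1, 1, 2}; ∂f/∂v = 6(v - 3) = 0 at v ∈ {3}.
The Hessian is diagonal: diag(f_uu, f_vv). Second derivatives: f_uu(-3)=-2400, f_uu(-1)=720, f_uu(1)=-480, f_uu(2)=900; f_vv(3)=6.
Local minima occur where both diagonal entries positive: (-1, 3), (2, 3). Count: 2.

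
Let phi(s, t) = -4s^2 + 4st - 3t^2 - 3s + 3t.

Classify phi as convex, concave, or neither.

phi is quadratic, so its Hessian is the constant matrix H = [[-8, 4], [4, -6]].
det(H) = 32, tr(H) = -14.
det(H) > 0 and tr(H) < 0, so H is negative definite everywhere: concave.

concave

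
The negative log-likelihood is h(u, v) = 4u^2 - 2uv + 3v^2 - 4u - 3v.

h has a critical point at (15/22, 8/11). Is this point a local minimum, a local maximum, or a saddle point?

local minimum

The Hessian of h is constant: H = [[8, -2], [-2, 6]].
det(H) = 8·6 − (-2)² = 44.
det(H) > 0 and tr(H) = 14 > 0, so H is positive definite and the point is a local minimum.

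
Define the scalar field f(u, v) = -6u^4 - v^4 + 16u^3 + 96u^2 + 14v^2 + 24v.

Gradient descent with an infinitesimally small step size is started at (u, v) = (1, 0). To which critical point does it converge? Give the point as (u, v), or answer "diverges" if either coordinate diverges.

f is separable, so gradient descent decouples: u follows -∂f/∂u, v follows -∂f/∂v.
∂f/∂u = -24u(u - 4)(u + 2); at u=1 this is 216, so u decreases.
∂f/∂v = -4(v - 3)(v + 1)(v + 2); at v=0 this is 24, so v decreases.
u converges to its nearest critical value 0 (a local min of the u-part); v converges to -1. The iterate converges to (0, -1).

(0, -1)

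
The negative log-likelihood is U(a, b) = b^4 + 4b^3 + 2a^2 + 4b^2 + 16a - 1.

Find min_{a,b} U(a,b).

U(a,b) separates as P(a) + Q(b) − 1, so its minimum is min P + min Q − 1.
P'(a) = 4a + 16 vanishes at a ∈ {-4}; Q'(b) = 4b(b + 1)(b + 2) vanishes at b ∈ {-2, -1, 0}.
Local minima of P (where P''>0): P(-4)=-32. Local minima of Q: Q(-2)=0, Q(0)=0.
So the global minimum of U is P(-4) + Q(-2) − 1 = -32 + 0 − 1 = -33, attained at (-4, -2).

-33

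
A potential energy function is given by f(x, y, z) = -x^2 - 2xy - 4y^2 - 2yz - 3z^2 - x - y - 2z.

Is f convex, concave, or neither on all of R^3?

f is quadratic, so its Hessian is the constant matrix H = [[-2, -2, 0], [-2, -8, -2], [0, -2, -6]].
Leading principal minors: -2, 12, -64.
Signs alternate −, +, − ⇒ H ≺ 0 ⇒ concave.

concave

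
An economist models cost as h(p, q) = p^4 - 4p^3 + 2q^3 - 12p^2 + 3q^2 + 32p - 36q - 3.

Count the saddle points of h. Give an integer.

h separates as a function of p plus a function of q, so ∇h=0 decouples.
∂h/∂p = 4(p - 4)(p - 1)(p + 2) = 0 at p ∈ {-2, 1, 4}; ∂h/∂q = 6(q - 2)(q + 3) = 0 at q ∈ {-3, 2}.
The Hessian is diagonal: diag(h_pp, h_qq). Second derivatives: h_pp(-2)=72, h_pp(1)=-36, h_pp(4)=72; h_qq(-3)=-30, h_qq(2)=30.
Saddle points occur where the two diagonal entries have opposite signs: (-2, -3), (1, 2), (4, -3). Count: 3.

3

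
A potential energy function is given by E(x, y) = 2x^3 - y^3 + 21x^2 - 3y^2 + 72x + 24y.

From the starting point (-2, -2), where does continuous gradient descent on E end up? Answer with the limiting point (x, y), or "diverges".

(-3, -4)

E is separable, so gradient descent decouples: x follows -∂E/∂x, y follows -∂E/∂y.
∂E/∂x = 6(x + 3)(x + 4); at x=-2 this is 12, so x decreases.
∂E/∂y = -3(y - 2)(y + 4); at y=-2 this is 24, so y decreases.
x converges to its nearest critical value -3 (a local min of the x-part); y converges to -4. The iterate converges to (-3, -4).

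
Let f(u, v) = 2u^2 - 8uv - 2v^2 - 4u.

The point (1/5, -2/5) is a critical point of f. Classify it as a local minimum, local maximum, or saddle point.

saddle point

The Hessian of f is constant: H = [[4, -8], [-8, -4]].
det(H) = 4·(-4) − (-8)² = -80.
Since det(H) < 0, H is indefinite and the critical point is a saddle point.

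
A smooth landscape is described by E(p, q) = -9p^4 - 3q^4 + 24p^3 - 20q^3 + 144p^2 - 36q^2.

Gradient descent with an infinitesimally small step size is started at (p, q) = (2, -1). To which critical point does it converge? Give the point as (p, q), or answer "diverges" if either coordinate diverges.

E is separable, so gradient descent decouples: p follows -∂E/∂p, q follows -∂E/∂q.
∂E/∂p = -36p(p - 4)(p + 2); at p=2 this is 576, so p decreases.
∂E/∂q = -12q(q + 2)(q + 3); at q=-1 this is 24, so q decreases.
p converges to its nearest critical value 0 (a local min of the p-part); q converges to -2. The iterate converges to (0, -2).

(0, -2)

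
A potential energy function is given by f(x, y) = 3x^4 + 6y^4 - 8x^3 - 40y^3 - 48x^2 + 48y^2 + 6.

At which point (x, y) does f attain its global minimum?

f(x,y) separates as P(x) + Q(y) + 6, so its minimum is min P + min Q + 6.
P'(x) = 12x(x - 4)(x + 2) vanishes at x ∈ {-2, 0, 4}; Q'(y) = 24y(y - 4)(y - 1) vanishes at y ∈ {0, 1, 4}.
Local minima of P (where P''>0): P(-2)=-80, P(4)=-512. Local minima of Q: Q(0)=0, Q(4)=-256.
So the global minimum of f is P(4) + Q(4) + 6 = -512 − 256 + 6 = -762, attained at (4, 4).

(4, 4)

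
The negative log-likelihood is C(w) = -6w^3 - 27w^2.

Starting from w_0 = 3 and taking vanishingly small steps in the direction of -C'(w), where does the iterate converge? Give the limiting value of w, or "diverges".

diverges

C'(w) = -18w(w + 3), so C'(3) = -324.
Gradient descent moves in the -C' direction, i.e. w is increasing.
There is no critical point above w=3, and C' keeps the same sign, so the iterate runs off to +∞.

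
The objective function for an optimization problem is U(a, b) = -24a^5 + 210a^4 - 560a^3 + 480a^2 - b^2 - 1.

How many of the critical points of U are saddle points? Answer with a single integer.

2

U separates as a function of a plus a function of b, so ∇U=0 decouples.
∂U/∂a = -120a(a - 4)(a - 2)(a - 1) = 0 at a ∈ {0, 1, 2, 4}; ∂U/∂b = -2b = 0 at b ∈ {0}.
The Hessian is diagonal: diag(U_aa, U_bb). Second derivatives: U_aa(0)=960, U_aa(1)=-360, U_aa(2)=480, U_aa(4)=-2880; U_bb(0)=-2.
Saddle points occur where the two diagonal entries have opposite signs: (0, 0), (2, 0). Count: 2.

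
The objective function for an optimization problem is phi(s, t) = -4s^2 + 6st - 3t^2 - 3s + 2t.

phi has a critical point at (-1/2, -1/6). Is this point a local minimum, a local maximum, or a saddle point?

local maximum

The Hessian of phi is constant: H = [[-8, 6], [6, -6]].
det(H) = (-8)·(-6) − 6² = 12.
det(H) > 0 and tr(H) = -14 < 0, so H is negative definite and the point is a local maximum.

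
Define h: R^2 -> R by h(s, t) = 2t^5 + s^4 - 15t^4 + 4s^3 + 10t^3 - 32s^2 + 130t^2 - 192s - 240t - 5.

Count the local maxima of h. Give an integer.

2

h separates as a function of s plus a function of t, so ∇h=0 decouples.
∂h/∂s = 4(s - 4)(s + 3)(s + 4) = 0 at s ∈ {-4, -3, 4}; ∂h/∂t = 10(t - 4)(t - 3)(t - 1)(t + 2) = 0 at t ∈ {-2, 1, 3, 4}.
The Hessian is diagonal: diag(h_ss, h_tt). Second derivatives: h_ss(-4)=32, h_ss(-3)=-28, h_ss(4)=224; h_tt(-2)=-900, h_tt(1)=180, h_tt(3)=-100, h_tt(4)=180.
Local maxima occur where both diagonal entries negative: (-3, -2), (-3, 3). Count: 2.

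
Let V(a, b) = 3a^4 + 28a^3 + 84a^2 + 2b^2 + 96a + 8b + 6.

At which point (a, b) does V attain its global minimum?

V(a,b) separates as P(a) + Q(b) + 6, so its minimum is min P + min Q + 6.
P'(a) = 12(a + 1)(a + 2)(a + 4) vanishes at a ∈ {-4, -2, -1}; Q'(b) = 4b + 8 vanishes at b ∈ {-2}.
Local minima of P (where P''>0): P(-4)=-64, P(-1)=-37. Local minima of Q: Q(-2)=-8.
So the global minimum of V is P(-4) + Q(-2) + 6 = -64 − 8 + 6 = -66, attained at (-4, -2).

(-4, -2)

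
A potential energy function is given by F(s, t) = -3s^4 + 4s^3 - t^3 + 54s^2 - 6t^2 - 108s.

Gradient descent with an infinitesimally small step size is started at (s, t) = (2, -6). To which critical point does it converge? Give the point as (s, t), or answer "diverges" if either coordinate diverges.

F is separable, so gradient descent decouples: s follows -∂F/∂s, t follows -∂F/∂t.
∂F/∂s = -12(s - 3)(s - 1)(s + 3); at s=2 this is 60, so s decreases.
∂F/∂t = -3t(t + 4); at t=-6 this is -36, so t increases.
s converges to its nearest critical value 1 (a local min of the s-part); t converges to -4. The iterate converges to (1, -4).

(1, -4)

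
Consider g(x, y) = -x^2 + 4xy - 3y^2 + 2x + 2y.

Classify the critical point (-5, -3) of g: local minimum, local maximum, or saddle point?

The Hessian of g is constant: H = [[-2, 4], [4, -6]].
det(H) = (-2)·(-6) − 4² = -4.
Since det(H) < 0, H is indefinite and the critical point is a saddle point.

saddle point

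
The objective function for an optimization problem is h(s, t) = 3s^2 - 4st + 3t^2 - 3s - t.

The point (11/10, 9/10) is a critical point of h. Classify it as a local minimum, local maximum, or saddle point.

The Hessian of h is constant: H = [[6, -4], [-4, 6]].
det(H) = 6·6 − (-4)² = 20.
det(H) > 0 and tr(H) = 12 > 0, so H is positive definite and the point is a local minimum.

local minimum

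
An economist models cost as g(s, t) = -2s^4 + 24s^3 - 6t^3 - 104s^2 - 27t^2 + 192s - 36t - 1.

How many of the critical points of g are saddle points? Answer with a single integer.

3

g separates as a function of s plus a function of t, so ∇g=0 decouples.
∂g/∂s = -8(s - 4)(s - 3)(s - 2) = 0 at s ∈ {2, 3, 4}; ∂g/∂t = -18(t + 1)(t + 2) = 0 at t ∈ {-2, -1}.
The Hessian is diagonal: diag(g_ss, g_tt). Second derivatives: g_ss(2)=-16, g_ss(3)=8, g_ss(4)=-16; g_tt(-2)=18, g_tt(-1)=-18.
Saddle points occur where the two diagonal entries have opposite signs: (2, -2), (3, -1), (4, -2). Count: 3.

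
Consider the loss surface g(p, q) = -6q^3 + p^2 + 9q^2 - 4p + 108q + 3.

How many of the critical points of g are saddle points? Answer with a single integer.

1

g separates as a function of p plus a function of q, so ∇g=0 decouples.
∂g/∂p = 2(p - 2) = 0 at p ∈ {2}; ∂g/∂q = -18(q - 3)(q + 2) = 0 at q ∈ {-2, 3}.
The Hessian is diagonal: diag(g_pp, g_qq). Second derivatives: g_pp(2)=2; g_qq(-2)=90, g_qq(3)=-90.
Saddle points occur where the two diagonal entries have opposite signs: (2, 3). Count: 1.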